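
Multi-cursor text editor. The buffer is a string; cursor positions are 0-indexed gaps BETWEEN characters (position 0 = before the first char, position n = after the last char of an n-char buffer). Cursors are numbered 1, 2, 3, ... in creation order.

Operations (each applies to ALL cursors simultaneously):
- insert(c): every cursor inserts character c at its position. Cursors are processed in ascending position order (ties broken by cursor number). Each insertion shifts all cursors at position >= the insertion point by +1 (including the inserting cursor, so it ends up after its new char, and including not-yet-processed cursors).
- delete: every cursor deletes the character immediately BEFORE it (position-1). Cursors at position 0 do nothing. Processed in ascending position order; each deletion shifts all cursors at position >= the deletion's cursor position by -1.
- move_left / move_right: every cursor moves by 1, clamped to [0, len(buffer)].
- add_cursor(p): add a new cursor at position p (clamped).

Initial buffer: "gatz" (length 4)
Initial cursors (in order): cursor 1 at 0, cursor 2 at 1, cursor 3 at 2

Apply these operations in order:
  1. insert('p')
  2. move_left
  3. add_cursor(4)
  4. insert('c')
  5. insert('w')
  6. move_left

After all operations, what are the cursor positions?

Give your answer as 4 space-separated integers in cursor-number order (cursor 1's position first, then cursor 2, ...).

Answer: 1 5 11 11

Derivation:
After op 1 (insert('p')): buffer="pgpaptz" (len 7), cursors c1@1 c2@3 c3@5, authorship 1.2.3..
After op 2 (move_left): buffer="pgpaptz" (len 7), cursors c1@0 c2@2 c3@4, authorship 1.2.3..
After op 3 (add_cursor(4)): buffer="pgpaptz" (len 7), cursors c1@0 c2@2 c3@4 c4@4, authorship 1.2.3..
After op 4 (insert('c')): buffer="cpgcpaccptz" (len 11), cursors c1@1 c2@4 c3@8 c4@8, authorship 11.22.343..
After op 5 (insert('w')): buffer="cwpgcwpaccwwptz" (len 15), cursors c1@2 c2@6 c3@12 c4@12, authorship 111.222.34343..
After op 6 (move_left): buffer="cwpgcwpaccwwptz" (len 15), cursors c1@1 c2@5 c3@11 c4@11, authorship 111.222.34343..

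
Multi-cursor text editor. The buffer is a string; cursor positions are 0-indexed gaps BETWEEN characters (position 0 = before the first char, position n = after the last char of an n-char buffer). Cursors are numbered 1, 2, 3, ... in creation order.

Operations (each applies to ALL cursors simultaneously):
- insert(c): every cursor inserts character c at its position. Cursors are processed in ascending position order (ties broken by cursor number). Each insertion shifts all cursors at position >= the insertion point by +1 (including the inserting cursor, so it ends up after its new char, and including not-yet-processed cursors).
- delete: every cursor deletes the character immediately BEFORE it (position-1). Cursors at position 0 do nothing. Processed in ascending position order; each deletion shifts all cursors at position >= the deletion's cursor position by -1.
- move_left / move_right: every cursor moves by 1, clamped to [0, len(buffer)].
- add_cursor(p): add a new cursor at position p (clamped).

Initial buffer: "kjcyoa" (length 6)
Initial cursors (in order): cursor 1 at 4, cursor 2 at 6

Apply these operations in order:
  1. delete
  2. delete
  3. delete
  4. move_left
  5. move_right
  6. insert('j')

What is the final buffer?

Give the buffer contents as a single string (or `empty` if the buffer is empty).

After op 1 (delete): buffer="kjco" (len 4), cursors c1@3 c2@4, authorship ....
After op 2 (delete): buffer="kj" (len 2), cursors c1@2 c2@2, authorship ..
After op 3 (delete): buffer="" (len 0), cursors c1@0 c2@0, authorship 
After op 4 (move_left): buffer="" (len 0), cursors c1@0 c2@0, authorship 
After op 5 (move_right): buffer="" (len 0), cursors c1@0 c2@0, authorship 
After op 6 (insert('j')): buffer="jj" (len 2), cursors c1@2 c2@2, authorship 12

Answer: jj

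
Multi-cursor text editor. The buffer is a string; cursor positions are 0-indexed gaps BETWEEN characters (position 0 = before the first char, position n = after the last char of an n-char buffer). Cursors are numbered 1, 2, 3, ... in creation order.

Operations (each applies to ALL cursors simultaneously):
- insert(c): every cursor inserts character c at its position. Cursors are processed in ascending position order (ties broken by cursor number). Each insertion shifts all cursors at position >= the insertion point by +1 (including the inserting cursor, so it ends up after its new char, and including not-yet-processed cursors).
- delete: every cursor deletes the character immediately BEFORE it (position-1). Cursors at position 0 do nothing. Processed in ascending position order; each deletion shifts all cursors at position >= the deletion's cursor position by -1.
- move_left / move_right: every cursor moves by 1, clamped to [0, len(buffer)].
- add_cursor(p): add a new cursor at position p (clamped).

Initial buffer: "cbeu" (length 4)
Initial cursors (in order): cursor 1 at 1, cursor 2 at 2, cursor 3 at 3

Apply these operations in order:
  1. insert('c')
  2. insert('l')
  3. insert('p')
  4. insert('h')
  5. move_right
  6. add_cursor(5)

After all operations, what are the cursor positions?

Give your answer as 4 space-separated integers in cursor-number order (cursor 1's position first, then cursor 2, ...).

Answer: 6 11 16 5

Derivation:
After op 1 (insert('c')): buffer="ccbcecu" (len 7), cursors c1@2 c2@4 c3@6, authorship .1.2.3.
After op 2 (insert('l')): buffer="cclbcleclu" (len 10), cursors c1@3 c2@6 c3@9, authorship .11.22.33.
After op 3 (insert('p')): buffer="cclpbclpeclpu" (len 13), cursors c1@4 c2@8 c3@12, authorship .111.222.333.
After op 4 (insert('h')): buffer="cclphbclpheclphu" (len 16), cursors c1@5 c2@10 c3@15, authorship .1111.2222.3333.
After op 5 (move_right): buffer="cclphbclpheclphu" (len 16), cursors c1@6 c2@11 c3@16, authorship .1111.2222.3333.
After op 6 (add_cursor(5)): buffer="cclphbclpheclphu" (len 16), cursors c4@5 c1@6 c2@11 c3@16, authorship .1111.2222.3333.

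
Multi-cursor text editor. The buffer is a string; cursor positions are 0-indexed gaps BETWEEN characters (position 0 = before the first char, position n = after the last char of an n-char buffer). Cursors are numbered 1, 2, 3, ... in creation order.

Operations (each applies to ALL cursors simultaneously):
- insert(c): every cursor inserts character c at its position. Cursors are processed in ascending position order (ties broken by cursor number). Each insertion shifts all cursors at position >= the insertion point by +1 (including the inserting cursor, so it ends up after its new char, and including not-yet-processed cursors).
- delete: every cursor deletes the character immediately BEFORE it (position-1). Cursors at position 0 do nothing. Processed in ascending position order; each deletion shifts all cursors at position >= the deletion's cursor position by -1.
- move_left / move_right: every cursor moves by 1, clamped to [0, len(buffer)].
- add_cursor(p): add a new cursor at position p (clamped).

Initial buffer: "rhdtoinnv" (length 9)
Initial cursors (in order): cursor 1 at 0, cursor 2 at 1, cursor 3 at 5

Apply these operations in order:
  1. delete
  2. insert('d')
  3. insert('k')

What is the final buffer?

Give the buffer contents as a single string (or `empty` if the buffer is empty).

After op 1 (delete): buffer="hdtinnv" (len 7), cursors c1@0 c2@0 c3@3, authorship .......
After op 2 (insert('d')): buffer="ddhdtdinnv" (len 10), cursors c1@2 c2@2 c3@6, authorship 12...3....
After op 3 (insert('k')): buffer="ddkkhdtdkinnv" (len 13), cursors c1@4 c2@4 c3@9, authorship 1212...33....

Answer: ddkkhdtdkinnv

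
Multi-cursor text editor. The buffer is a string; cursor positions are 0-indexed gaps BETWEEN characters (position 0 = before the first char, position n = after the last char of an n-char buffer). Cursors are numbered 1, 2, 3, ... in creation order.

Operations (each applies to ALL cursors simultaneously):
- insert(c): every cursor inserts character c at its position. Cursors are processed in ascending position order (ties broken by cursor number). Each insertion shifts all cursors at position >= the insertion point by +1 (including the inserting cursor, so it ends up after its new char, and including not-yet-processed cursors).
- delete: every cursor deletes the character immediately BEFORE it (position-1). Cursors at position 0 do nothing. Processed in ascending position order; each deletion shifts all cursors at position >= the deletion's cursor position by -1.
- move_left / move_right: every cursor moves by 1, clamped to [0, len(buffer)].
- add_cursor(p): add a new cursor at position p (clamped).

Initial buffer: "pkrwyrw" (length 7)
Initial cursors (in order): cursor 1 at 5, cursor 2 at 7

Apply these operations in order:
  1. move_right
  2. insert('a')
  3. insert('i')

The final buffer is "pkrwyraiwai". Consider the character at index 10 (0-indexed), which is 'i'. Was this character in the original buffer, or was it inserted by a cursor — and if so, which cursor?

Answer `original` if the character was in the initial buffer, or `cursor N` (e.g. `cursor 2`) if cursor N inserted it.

Answer: cursor 2

Derivation:
After op 1 (move_right): buffer="pkrwyrw" (len 7), cursors c1@6 c2@7, authorship .......
After op 2 (insert('a')): buffer="pkrwyrawa" (len 9), cursors c1@7 c2@9, authorship ......1.2
After op 3 (insert('i')): buffer="pkrwyraiwai" (len 11), cursors c1@8 c2@11, authorship ......11.22
Authorship (.=original, N=cursor N): . . . . . . 1 1 . 2 2
Index 10: author = 2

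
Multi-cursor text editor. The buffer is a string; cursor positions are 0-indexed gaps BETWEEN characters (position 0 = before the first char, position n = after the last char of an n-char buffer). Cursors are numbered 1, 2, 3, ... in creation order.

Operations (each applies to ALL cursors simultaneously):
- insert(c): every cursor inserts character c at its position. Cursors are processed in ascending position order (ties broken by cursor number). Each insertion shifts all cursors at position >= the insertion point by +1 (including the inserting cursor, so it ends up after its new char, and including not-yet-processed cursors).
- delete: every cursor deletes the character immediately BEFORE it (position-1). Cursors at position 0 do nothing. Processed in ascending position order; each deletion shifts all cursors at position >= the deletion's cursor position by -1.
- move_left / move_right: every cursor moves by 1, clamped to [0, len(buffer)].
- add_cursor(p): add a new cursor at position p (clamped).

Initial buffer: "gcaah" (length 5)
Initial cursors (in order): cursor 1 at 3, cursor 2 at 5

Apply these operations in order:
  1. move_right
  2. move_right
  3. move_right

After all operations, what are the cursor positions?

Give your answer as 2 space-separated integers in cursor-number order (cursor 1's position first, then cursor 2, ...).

After op 1 (move_right): buffer="gcaah" (len 5), cursors c1@4 c2@5, authorship .....
After op 2 (move_right): buffer="gcaah" (len 5), cursors c1@5 c2@5, authorship .....
After op 3 (move_right): buffer="gcaah" (len 5), cursors c1@5 c2@5, authorship .....

Answer: 5 5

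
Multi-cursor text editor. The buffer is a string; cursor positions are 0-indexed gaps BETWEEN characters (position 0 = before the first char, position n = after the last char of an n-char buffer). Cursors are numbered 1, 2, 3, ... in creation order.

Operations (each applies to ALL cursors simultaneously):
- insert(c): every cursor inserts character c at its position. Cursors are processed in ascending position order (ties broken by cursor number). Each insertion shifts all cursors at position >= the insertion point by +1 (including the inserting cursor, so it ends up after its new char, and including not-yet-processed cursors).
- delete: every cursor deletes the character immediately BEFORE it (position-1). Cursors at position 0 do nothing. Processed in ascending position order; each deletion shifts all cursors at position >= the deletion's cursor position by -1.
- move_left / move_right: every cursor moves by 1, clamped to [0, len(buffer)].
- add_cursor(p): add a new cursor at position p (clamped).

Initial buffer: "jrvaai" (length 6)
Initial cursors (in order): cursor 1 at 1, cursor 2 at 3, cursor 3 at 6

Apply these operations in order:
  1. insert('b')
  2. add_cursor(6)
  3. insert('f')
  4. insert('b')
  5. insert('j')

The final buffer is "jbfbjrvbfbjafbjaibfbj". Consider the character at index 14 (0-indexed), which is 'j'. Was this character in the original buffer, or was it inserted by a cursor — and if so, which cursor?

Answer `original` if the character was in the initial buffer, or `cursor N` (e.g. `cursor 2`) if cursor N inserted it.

After op 1 (insert('b')): buffer="jbrvbaaib" (len 9), cursors c1@2 c2@5 c3@9, authorship .1..2...3
After op 2 (add_cursor(6)): buffer="jbrvbaaib" (len 9), cursors c1@2 c2@5 c4@6 c3@9, authorship .1..2...3
After op 3 (insert('f')): buffer="jbfrvbfafaibf" (len 13), cursors c1@3 c2@7 c4@9 c3@13, authorship .11..22.4..33
After op 4 (insert('b')): buffer="jbfbrvbfbafbaibfb" (len 17), cursors c1@4 c2@9 c4@12 c3@17, authorship .111..222.44..333
After op 5 (insert('j')): buffer="jbfbjrvbfbjafbjaibfbj" (len 21), cursors c1@5 c2@11 c4@15 c3@21, authorship .1111..2222.444..3333
Authorship (.=original, N=cursor N): . 1 1 1 1 . . 2 2 2 2 . 4 4 4 . . 3 3 3 3
Index 14: author = 4

Answer: cursor 4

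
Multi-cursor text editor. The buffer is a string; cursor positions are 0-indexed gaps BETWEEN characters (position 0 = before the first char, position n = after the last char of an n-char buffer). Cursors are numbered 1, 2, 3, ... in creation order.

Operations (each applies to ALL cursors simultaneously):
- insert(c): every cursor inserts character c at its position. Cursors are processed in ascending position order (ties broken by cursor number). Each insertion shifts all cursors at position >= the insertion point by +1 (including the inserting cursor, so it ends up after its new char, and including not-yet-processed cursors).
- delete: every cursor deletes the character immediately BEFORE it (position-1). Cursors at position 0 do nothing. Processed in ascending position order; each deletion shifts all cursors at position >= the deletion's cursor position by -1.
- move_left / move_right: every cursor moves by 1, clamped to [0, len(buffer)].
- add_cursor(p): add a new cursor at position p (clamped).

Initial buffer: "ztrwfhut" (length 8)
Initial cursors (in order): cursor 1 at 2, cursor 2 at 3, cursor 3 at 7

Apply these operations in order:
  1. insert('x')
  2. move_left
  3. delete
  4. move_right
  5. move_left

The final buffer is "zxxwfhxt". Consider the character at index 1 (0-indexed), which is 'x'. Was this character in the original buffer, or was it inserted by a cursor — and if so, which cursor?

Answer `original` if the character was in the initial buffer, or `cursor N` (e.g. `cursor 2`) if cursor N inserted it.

Answer: cursor 1

Derivation:
After op 1 (insert('x')): buffer="ztxrxwfhuxt" (len 11), cursors c1@3 c2@5 c3@10, authorship ..1.2....3.
After op 2 (move_left): buffer="ztxrxwfhuxt" (len 11), cursors c1@2 c2@4 c3@9, authorship ..1.2....3.
After op 3 (delete): buffer="zxxwfhxt" (len 8), cursors c1@1 c2@2 c3@6, authorship .12...3.
After op 4 (move_right): buffer="zxxwfhxt" (len 8), cursors c1@2 c2@3 c3@7, authorship .12...3.
After op 5 (move_left): buffer="zxxwfhxt" (len 8), cursors c1@1 c2@2 c3@6, authorship .12...3.
Authorship (.=original, N=cursor N): . 1 2 . . . 3 .
Index 1: author = 1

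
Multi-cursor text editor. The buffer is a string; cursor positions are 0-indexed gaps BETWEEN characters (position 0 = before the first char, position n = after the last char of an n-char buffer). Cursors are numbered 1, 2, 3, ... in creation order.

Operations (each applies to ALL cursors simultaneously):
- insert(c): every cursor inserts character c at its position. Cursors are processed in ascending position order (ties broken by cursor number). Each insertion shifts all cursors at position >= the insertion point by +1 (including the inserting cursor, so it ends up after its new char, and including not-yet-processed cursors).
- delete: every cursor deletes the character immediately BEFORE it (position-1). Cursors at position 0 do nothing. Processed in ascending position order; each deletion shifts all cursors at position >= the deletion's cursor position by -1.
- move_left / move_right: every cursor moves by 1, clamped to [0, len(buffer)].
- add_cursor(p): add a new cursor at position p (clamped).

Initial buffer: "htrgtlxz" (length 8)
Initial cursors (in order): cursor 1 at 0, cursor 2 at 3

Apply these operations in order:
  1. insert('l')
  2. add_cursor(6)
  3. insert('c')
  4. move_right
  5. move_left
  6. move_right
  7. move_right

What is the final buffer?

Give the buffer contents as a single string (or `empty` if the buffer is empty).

Answer: lchtrlcgctlxz

Derivation:
After op 1 (insert('l')): buffer="lhtrlgtlxz" (len 10), cursors c1@1 c2@5, authorship 1...2.....
After op 2 (add_cursor(6)): buffer="lhtrlgtlxz" (len 10), cursors c1@1 c2@5 c3@6, authorship 1...2.....
After op 3 (insert('c')): buffer="lchtrlcgctlxz" (len 13), cursors c1@2 c2@7 c3@9, authorship 11...22.3....
After op 4 (move_right): buffer="lchtrlcgctlxz" (len 13), cursors c1@3 c2@8 c3@10, authorship 11...22.3....
After op 5 (move_left): buffer="lchtrlcgctlxz" (len 13), cursors c1@2 c2@7 c3@9, authorship 11...22.3....
After op 6 (move_right): buffer="lchtrlcgctlxz" (len 13), cursors c1@3 c2@8 c3@10, authorship 11...22.3....
After op 7 (move_right): buffer="lchtrlcgctlxz" (len 13), cursors c1@4 c2@9 c3@11, authorship 11...22.3....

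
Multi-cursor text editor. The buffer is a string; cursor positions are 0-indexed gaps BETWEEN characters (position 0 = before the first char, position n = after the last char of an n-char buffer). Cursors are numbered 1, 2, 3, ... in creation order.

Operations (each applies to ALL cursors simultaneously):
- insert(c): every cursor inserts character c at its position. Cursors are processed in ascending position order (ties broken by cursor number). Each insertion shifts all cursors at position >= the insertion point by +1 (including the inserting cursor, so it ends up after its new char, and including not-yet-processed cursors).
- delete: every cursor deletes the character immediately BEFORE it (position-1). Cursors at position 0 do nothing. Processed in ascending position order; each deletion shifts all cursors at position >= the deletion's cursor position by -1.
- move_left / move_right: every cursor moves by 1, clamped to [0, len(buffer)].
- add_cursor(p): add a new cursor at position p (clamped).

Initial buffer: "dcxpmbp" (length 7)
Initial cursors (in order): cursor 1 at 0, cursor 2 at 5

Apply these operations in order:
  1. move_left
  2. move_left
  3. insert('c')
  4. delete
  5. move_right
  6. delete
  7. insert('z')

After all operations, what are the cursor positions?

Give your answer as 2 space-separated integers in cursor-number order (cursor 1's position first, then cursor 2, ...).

After op 1 (move_left): buffer="dcxpmbp" (len 7), cursors c1@0 c2@4, authorship .......
After op 2 (move_left): buffer="dcxpmbp" (len 7), cursors c1@0 c2@3, authorship .......
After op 3 (insert('c')): buffer="cdcxcpmbp" (len 9), cursors c1@1 c2@5, authorship 1...2....
After op 4 (delete): buffer="dcxpmbp" (len 7), cursors c1@0 c2@3, authorship .......
After op 5 (move_right): buffer="dcxpmbp" (len 7), cursors c1@1 c2@4, authorship .......
After op 6 (delete): buffer="cxmbp" (len 5), cursors c1@0 c2@2, authorship .....
After op 7 (insert('z')): buffer="zcxzmbp" (len 7), cursors c1@1 c2@4, authorship 1..2...

Answer: 1 4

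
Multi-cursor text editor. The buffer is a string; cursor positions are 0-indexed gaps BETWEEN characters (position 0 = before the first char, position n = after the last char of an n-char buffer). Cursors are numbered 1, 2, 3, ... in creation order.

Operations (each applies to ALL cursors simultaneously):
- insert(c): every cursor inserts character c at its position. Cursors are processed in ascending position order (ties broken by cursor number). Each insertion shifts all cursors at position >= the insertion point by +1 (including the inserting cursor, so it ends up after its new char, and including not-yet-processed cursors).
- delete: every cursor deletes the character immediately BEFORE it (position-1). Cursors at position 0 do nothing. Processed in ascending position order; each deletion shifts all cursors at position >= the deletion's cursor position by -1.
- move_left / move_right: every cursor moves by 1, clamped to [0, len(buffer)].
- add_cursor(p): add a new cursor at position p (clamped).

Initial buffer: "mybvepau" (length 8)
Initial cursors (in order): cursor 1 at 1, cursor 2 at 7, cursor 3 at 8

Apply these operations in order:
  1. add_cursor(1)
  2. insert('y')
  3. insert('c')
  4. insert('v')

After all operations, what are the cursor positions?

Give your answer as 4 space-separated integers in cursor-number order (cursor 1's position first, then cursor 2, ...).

Answer: 7 16 20 7

Derivation:
After op 1 (add_cursor(1)): buffer="mybvepau" (len 8), cursors c1@1 c4@1 c2@7 c3@8, authorship ........
After op 2 (insert('y')): buffer="myyybvepayuy" (len 12), cursors c1@3 c4@3 c2@10 c3@12, authorship .14......2.3
After op 3 (insert('c')): buffer="myyccybvepaycuyc" (len 16), cursors c1@5 c4@5 c2@13 c3@16, authorship .1414......22.33
After op 4 (insert('v')): buffer="myyccvvybvepaycvuycv" (len 20), cursors c1@7 c4@7 c2@16 c3@20, authorship .141414......222.333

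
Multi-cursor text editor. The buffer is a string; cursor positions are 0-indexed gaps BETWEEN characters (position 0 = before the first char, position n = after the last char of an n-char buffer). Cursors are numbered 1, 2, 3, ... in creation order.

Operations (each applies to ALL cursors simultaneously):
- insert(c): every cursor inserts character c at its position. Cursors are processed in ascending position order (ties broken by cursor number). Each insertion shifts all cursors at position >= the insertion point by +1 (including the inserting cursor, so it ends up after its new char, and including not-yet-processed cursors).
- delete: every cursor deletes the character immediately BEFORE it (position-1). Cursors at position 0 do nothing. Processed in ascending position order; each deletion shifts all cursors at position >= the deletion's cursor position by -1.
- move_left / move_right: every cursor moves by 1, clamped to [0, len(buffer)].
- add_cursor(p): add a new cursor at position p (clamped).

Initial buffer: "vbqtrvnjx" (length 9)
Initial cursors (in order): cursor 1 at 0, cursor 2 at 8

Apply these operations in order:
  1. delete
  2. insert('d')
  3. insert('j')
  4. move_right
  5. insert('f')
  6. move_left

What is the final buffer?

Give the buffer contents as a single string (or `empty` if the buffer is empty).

After op 1 (delete): buffer="vbqtrvnx" (len 8), cursors c1@0 c2@7, authorship ........
After op 2 (insert('d')): buffer="dvbqtrvndx" (len 10), cursors c1@1 c2@9, authorship 1.......2.
After op 3 (insert('j')): buffer="djvbqtrvndjx" (len 12), cursors c1@2 c2@11, authorship 11.......22.
After op 4 (move_right): buffer="djvbqtrvndjx" (len 12), cursors c1@3 c2@12, authorship 11.......22.
After op 5 (insert('f')): buffer="djvfbqtrvndjxf" (len 14), cursors c1@4 c2@14, authorship 11.1......22.2
After op 6 (move_left): buffer="djvfbqtrvndjxf" (len 14), cursors c1@3 c2@13, authorship 11.1......22.2

Answer: djvfbqtrvndjxf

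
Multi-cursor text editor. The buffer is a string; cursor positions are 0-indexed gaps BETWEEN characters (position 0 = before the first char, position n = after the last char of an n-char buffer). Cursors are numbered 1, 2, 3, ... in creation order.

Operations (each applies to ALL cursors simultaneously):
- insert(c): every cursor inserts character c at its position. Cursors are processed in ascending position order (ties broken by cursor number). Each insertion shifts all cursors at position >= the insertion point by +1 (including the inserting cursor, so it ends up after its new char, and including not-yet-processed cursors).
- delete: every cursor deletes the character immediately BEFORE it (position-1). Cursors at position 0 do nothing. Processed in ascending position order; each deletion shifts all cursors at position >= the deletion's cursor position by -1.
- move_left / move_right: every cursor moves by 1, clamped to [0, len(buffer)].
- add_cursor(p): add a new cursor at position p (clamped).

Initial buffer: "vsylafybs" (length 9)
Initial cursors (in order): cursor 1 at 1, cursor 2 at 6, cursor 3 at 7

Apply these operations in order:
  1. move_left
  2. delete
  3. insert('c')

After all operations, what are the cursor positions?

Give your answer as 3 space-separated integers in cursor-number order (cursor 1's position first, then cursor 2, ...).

After op 1 (move_left): buffer="vsylafybs" (len 9), cursors c1@0 c2@5 c3@6, authorship .........
After op 2 (delete): buffer="vsylybs" (len 7), cursors c1@0 c2@4 c3@4, authorship .......
After op 3 (insert('c')): buffer="cvsylccybs" (len 10), cursors c1@1 c2@7 c3@7, authorship 1....23...

Answer: 1 7 7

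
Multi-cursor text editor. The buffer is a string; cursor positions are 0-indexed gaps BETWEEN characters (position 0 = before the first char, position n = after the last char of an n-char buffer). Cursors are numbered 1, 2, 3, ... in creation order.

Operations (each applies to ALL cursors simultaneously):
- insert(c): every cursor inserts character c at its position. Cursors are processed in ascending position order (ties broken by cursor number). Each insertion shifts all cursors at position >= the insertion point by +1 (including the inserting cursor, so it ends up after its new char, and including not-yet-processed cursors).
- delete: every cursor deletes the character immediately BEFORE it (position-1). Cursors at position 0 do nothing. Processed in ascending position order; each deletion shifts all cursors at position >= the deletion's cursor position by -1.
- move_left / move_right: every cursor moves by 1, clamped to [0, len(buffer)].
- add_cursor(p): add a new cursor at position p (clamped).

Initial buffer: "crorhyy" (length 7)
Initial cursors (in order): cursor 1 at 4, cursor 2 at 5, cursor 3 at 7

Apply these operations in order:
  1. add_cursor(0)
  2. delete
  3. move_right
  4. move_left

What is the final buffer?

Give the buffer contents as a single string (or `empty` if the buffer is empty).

After op 1 (add_cursor(0)): buffer="crorhyy" (len 7), cursors c4@0 c1@4 c2@5 c3@7, authorship .......
After op 2 (delete): buffer="croy" (len 4), cursors c4@0 c1@3 c2@3 c3@4, authorship ....
After op 3 (move_right): buffer="croy" (len 4), cursors c4@1 c1@4 c2@4 c3@4, authorship ....
After op 4 (move_left): buffer="croy" (len 4), cursors c4@0 c1@3 c2@3 c3@3, authorship ....

Answer: croy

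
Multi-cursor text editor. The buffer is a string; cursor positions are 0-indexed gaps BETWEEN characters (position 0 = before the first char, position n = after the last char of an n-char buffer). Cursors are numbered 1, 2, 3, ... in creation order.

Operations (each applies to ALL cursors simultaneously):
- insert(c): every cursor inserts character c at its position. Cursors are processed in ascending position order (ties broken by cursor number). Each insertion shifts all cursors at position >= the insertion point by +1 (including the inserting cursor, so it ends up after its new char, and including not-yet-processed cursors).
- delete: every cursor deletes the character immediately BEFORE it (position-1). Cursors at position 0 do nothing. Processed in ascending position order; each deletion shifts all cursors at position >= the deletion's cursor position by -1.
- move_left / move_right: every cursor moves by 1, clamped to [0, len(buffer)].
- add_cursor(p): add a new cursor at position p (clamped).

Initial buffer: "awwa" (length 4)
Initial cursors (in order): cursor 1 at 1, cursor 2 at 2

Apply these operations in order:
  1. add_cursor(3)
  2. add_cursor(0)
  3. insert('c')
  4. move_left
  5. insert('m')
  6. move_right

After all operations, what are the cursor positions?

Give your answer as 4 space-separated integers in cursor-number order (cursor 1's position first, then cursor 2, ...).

After op 1 (add_cursor(3)): buffer="awwa" (len 4), cursors c1@1 c2@2 c3@3, authorship ....
After op 2 (add_cursor(0)): buffer="awwa" (len 4), cursors c4@0 c1@1 c2@2 c3@3, authorship ....
After op 3 (insert('c')): buffer="cacwcwca" (len 8), cursors c4@1 c1@3 c2@5 c3@7, authorship 4.1.2.3.
After op 4 (move_left): buffer="cacwcwca" (len 8), cursors c4@0 c1@2 c2@4 c3@6, authorship 4.1.2.3.
After op 5 (insert('m')): buffer="mcamcwmcwmca" (len 12), cursors c4@1 c1@4 c2@7 c3@10, authorship 44.11.22.33.
After op 6 (move_right): buffer="mcamcwmcwmca" (len 12), cursors c4@2 c1@5 c2@8 c3@11, authorship 44.11.22.33.

Answer: 5 8 11 2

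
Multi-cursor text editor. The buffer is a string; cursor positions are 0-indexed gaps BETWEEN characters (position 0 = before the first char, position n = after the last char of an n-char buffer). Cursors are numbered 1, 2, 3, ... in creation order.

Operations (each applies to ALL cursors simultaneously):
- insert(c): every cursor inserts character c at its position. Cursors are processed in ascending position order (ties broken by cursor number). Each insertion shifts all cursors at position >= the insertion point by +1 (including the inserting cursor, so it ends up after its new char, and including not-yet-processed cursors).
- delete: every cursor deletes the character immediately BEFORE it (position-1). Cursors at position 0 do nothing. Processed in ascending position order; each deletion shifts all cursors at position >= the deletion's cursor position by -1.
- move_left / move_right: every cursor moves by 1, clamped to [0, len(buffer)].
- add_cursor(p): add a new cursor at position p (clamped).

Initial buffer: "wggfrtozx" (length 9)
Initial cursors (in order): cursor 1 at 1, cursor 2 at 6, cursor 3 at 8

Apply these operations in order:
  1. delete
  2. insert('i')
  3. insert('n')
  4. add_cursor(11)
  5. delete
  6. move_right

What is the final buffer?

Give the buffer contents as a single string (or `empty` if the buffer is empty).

After op 1 (delete): buffer="ggfrox" (len 6), cursors c1@0 c2@4 c3@5, authorship ......
After op 2 (insert('i')): buffer="iggfrioix" (len 9), cursors c1@1 c2@6 c3@8, authorship 1....2.3.
After op 3 (insert('n')): buffer="inggfrinoinx" (len 12), cursors c1@2 c2@8 c3@11, authorship 11....22.33.
After op 4 (add_cursor(11)): buffer="inggfrinoinx" (len 12), cursors c1@2 c2@8 c3@11 c4@11, authorship 11....22.33.
After op 5 (delete): buffer="iggfriox" (len 8), cursors c1@1 c2@6 c3@7 c4@7, authorship 1....2..
After op 6 (move_right): buffer="iggfriox" (len 8), cursors c1@2 c2@7 c3@8 c4@8, authorship 1....2..

Answer: iggfriox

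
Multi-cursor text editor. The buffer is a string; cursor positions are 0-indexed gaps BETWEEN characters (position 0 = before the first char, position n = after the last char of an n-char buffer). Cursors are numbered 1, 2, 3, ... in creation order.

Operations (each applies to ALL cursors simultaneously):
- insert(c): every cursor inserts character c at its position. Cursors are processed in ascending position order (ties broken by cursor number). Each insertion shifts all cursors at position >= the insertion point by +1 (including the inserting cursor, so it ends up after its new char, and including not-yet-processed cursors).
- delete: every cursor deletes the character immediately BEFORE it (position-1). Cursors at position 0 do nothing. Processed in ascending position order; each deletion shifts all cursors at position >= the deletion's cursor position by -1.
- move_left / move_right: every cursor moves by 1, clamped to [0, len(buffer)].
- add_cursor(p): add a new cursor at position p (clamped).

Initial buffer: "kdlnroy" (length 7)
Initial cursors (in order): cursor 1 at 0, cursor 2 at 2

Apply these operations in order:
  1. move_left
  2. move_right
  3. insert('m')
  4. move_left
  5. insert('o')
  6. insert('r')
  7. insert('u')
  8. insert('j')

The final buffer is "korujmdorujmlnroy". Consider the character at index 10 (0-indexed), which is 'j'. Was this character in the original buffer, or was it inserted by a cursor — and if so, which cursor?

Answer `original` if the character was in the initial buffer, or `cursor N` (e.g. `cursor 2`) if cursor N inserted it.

Answer: cursor 2

Derivation:
After op 1 (move_left): buffer="kdlnroy" (len 7), cursors c1@0 c2@1, authorship .......
After op 2 (move_right): buffer="kdlnroy" (len 7), cursors c1@1 c2@2, authorship .......
After op 3 (insert('m')): buffer="kmdmlnroy" (len 9), cursors c1@2 c2@4, authorship .1.2.....
After op 4 (move_left): buffer="kmdmlnroy" (len 9), cursors c1@1 c2@3, authorship .1.2.....
After op 5 (insert('o')): buffer="komdomlnroy" (len 11), cursors c1@2 c2@5, authorship .11.22.....
After op 6 (insert('r')): buffer="kormdormlnroy" (len 13), cursors c1@3 c2@7, authorship .111.222.....
After op 7 (insert('u')): buffer="korumdorumlnroy" (len 15), cursors c1@4 c2@9, authorship .1111.2222.....
After op 8 (insert('j')): buffer="korujmdorujmlnroy" (len 17), cursors c1@5 c2@11, authorship .11111.22222.....
Authorship (.=original, N=cursor N): . 1 1 1 1 1 . 2 2 2 2 2 . . . . .
Index 10: author = 2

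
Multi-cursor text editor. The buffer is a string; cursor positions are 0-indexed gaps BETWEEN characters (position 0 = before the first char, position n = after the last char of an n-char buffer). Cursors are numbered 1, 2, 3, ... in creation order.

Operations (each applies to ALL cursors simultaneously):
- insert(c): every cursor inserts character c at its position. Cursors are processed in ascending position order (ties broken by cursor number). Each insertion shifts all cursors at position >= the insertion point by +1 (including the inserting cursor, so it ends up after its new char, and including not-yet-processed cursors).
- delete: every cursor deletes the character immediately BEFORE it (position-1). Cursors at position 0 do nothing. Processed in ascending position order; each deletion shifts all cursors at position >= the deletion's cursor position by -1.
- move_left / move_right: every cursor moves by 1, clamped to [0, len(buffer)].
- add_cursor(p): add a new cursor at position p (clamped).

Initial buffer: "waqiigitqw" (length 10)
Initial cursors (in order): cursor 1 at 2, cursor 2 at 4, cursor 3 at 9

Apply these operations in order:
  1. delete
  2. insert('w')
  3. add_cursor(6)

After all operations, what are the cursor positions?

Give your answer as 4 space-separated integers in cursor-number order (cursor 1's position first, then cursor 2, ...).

After op 1 (delete): buffer="wqigitw" (len 7), cursors c1@1 c2@2 c3@6, authorship .......
After op 2 (insert('w')): buffer="wwqwigitww" (len 10), cursors c1@2 c2@4 c3@9, authorship .1.2....3.
After op 3 (add_cursor(6)): buffer="wwqwigitww" (len 10), cursors c1@2 c2@4 c4@6 c3@9, authorship .1.2....3.

Answer: 2 4 9 6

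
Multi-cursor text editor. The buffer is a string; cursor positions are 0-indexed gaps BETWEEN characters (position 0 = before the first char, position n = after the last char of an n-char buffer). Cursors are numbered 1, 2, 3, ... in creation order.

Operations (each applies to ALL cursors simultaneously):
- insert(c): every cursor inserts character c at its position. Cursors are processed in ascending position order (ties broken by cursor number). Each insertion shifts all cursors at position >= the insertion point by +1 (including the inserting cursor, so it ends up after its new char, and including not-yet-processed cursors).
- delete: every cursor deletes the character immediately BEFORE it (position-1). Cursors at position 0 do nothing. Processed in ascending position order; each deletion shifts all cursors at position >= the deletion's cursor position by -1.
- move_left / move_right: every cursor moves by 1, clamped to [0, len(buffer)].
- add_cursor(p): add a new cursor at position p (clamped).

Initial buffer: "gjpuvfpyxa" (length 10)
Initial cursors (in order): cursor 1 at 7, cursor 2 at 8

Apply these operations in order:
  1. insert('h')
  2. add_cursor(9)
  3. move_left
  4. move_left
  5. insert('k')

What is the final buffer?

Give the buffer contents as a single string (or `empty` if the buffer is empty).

After op 1 (insert('h')): buffer="gjpuvfphyhxa" (len 12), cursors c1@8 c2@10, authorship .......1.2..
After op 2 (add_cursor(9)): buffer="gjpuvfphyhxa" (len 12), cursors c1@8 c3@9 c2@10, authorship .......1.2..
After op 3 (move_left): buffer="gjpuvfphyhxa" (len 12), cursors c1@7 c3@8 c2@9, authorship .......1.2..
After op 4 (move_left): buffer="gjpuvfphyhxa" (len 12), cursors c1@6 c3@7 c2@8, authorship .......1.2..
After op 5 (insert('k')): buffer="gjpuvfkpkhkyhxa" (len 15), cursors c1@7 c3@9 c2@11, authorship ......1.312.2..

Answer: gjpuvfkpkhkyhxa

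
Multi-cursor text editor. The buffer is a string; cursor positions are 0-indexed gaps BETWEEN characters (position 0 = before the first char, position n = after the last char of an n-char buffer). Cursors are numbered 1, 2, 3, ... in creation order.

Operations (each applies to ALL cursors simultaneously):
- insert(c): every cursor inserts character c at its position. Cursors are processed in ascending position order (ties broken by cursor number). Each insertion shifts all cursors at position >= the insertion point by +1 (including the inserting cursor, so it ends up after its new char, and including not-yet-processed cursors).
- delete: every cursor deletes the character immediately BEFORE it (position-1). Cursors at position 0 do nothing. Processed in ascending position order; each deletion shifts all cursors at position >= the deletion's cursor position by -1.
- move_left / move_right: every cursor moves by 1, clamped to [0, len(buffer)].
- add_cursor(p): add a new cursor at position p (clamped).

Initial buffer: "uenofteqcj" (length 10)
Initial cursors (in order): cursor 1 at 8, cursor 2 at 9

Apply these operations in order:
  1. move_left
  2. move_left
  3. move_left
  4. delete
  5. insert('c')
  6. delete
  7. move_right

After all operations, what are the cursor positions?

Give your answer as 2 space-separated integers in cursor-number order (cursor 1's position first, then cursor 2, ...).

After op 1 (move_left): buffer="uenofteqcj" (len 10), cursors c1@7 c2@8, authorship ..........
After op 2 (move_left): buffer="uenofteqcj" (len 10), cursors c1@6 c2@7, authorship ..........
After op 3 (move_left): buffer="uenofteqcj" (len 10), cursors c1@5 c2@6, authorship ..........
After op 4 (delete): buffer="uenoeqcj" (len 8), cursors c1@4 c2@4, authorship ........
After op 5 (insert('c')): buffer="uenocceqcj" (len 10), cursors c1@6 c2@6, authorship ....12....
After op 6 (delete): buffer="uenoeqcj" (len 8), cursors c1@4 c2@4, authorship ........
After op 7 (move_right): buffer="uenoeqcj" (len 8), cursors c1@5 c2@5, authorship ........

Answer: 5 5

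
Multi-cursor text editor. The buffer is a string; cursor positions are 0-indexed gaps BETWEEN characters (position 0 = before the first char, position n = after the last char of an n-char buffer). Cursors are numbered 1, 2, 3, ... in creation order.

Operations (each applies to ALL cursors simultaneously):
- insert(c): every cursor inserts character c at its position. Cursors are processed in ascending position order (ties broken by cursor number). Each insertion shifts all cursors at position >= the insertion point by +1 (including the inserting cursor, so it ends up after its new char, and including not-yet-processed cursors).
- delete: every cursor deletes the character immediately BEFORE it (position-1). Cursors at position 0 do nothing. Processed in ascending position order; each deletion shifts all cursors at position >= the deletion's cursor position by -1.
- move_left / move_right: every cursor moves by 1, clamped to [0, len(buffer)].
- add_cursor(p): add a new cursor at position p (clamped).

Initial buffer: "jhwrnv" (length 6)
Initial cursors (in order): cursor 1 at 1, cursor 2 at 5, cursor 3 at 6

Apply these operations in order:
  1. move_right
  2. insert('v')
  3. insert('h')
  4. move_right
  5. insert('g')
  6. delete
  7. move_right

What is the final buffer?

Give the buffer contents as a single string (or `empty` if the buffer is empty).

Answer: jhvhwrnvvvhh

Derivation:
After op 1 (move_right): buffer="jhwrnv" (len 6), cursors c1@2 c2@6 c3@6, authorship ......
After op 2 (insert('v')): buffer="jhvwrnvvv" (len 9), cursors c1@3 c2@9 c3@9, authorship ..1....23
After op 3 (insert('h')): buffer="jhvhwrnvvvhh" (len 12), cursors c1@4 c2@12 c3@12, authorship ..11....2323
After op 4 (move_right): buffer="jhvhwrnvvvhh" (len 12), cursors c1@5 c2@12 c3@12, authorship ..11....2323
After op 5 (insert('g')): buffer="jhvhwgrnvvvhhgg" (len 15), cursors c1@6 c2@15 c3@15, authorship ..11.1...232323
After op 6 (delete): buffer="jhvhwrnvvvhh" (len 12), cursors c1@5 c2@12 c3@12, authorship ..11....2323
After op 7 (move_right): buffer="jhvhwrnvvvhh" (len 12), cursors c1@6 c2@12 c3@12, authorship ..11....2323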